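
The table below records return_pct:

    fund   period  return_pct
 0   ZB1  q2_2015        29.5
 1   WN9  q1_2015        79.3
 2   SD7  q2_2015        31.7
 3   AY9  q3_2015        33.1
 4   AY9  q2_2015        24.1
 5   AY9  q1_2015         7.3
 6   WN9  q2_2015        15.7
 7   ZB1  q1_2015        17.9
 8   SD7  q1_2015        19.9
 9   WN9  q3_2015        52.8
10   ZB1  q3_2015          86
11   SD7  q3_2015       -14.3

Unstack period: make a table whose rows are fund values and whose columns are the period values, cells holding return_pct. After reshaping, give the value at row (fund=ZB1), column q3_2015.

86

Wide layout: rows indexed by fund, columns are the 3 distinct period values (q2_2015, q1_2015, q3_2015).
Cell (fund=ZB1, period=q3_2015) draws from the long row where fund=ZB1 and period=q3_2015, which has return_pct=86.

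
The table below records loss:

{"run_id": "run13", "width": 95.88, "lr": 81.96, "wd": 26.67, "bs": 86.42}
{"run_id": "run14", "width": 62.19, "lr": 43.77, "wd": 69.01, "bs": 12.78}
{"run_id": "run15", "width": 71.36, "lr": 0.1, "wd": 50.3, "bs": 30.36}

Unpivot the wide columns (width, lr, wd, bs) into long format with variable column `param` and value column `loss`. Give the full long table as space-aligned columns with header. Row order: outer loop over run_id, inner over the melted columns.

run_id  param  loss 
run13   width  95.88
run13   lr     81.96
run13   wd     26.67
run13   bs     86.42
run14   width  62.19
run14   lr     43.77
run14   wd     69.01
run14   bs     12.78
run15   width  71.36
run15   lr     0.1  
run15   wd     50.3 
run15   bs     30.36

Each (run_id, column) pair becomes one row: 3 × 4 = 12 rows.
For example, (run13, width) → loss=95.88.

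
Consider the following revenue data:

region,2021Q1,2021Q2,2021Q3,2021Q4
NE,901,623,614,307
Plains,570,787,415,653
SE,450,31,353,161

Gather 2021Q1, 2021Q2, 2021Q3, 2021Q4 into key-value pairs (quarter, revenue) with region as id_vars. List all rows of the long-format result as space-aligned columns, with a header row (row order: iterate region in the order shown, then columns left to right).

Each (region, column) pair becomes one row: 3 × 4 = 12 rows.
For example, (NE, 2021Q1) → revenue=901.

region  quarter  revenue
NE      2021Q1   901    
NE      2021Q2   623    
NE      2021Q3   614    
NE      2021Q4   307    
Plains  2021Q1   570    
Plains  2021Q2   787    
Plains  2021Q3   415    
Plains  2021Q4   653    
SE      2021Q1   450    
SE      2021Q2   31     
SE      2021Q3   353    
SE      2021Q4   161    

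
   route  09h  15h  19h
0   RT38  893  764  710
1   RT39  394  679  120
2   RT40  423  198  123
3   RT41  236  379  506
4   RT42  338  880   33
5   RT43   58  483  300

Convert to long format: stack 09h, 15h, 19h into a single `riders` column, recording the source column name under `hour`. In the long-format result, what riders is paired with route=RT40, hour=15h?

198

Unpivoting turns each (route, wide-column) pair into one long row.
The wide cell at row RT40, column 15h holds 198, so the long row (RT40, 15h) has riders=198.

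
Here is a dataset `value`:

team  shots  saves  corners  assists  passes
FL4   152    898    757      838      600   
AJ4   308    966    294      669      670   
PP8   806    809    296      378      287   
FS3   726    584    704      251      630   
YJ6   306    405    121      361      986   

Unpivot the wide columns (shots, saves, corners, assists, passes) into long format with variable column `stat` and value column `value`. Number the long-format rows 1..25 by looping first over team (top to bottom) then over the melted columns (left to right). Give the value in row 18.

704

25 rows total (5 × 5). Row 18: index ⌊(18-1)/5⌋ = 3 into team → FS3; (18-1) mod 5 = 2 into the melted columns → corners.
So row 18 is (FS3, corners, 704); value = 704.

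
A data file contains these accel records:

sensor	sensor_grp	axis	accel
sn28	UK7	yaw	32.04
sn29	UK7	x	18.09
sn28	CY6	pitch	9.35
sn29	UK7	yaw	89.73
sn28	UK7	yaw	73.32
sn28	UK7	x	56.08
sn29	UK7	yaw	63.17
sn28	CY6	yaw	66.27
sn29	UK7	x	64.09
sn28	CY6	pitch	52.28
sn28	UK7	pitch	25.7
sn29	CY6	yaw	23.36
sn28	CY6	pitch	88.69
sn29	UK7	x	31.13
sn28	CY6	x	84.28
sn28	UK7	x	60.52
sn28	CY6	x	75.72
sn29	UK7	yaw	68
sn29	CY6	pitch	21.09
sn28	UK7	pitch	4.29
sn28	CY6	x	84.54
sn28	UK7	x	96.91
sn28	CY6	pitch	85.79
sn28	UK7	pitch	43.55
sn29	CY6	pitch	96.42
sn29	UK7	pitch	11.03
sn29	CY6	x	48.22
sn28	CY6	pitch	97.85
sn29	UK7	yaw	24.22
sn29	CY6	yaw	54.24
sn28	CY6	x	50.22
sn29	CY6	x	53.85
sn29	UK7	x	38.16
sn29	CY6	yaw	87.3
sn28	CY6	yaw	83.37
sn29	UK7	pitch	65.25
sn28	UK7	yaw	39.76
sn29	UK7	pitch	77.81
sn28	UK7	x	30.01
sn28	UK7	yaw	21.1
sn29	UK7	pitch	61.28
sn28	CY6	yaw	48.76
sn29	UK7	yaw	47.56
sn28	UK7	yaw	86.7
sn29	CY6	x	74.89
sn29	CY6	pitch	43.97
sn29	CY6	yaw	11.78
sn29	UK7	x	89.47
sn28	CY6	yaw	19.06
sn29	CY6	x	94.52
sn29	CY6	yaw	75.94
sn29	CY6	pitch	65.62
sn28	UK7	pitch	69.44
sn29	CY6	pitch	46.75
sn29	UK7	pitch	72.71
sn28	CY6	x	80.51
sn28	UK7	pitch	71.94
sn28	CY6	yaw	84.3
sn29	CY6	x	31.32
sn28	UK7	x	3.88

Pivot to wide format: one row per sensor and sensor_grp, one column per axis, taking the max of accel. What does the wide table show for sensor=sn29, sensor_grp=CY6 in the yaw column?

Rows with sensor=sn29, sensor_grp=CY6 and axis=yaw: accel values are 23.36, 54.24, 87.3, 11.78, 75.94.
max(23.36, 54.24, 87.3, 11.78, 75.94) = 87.3.

87.3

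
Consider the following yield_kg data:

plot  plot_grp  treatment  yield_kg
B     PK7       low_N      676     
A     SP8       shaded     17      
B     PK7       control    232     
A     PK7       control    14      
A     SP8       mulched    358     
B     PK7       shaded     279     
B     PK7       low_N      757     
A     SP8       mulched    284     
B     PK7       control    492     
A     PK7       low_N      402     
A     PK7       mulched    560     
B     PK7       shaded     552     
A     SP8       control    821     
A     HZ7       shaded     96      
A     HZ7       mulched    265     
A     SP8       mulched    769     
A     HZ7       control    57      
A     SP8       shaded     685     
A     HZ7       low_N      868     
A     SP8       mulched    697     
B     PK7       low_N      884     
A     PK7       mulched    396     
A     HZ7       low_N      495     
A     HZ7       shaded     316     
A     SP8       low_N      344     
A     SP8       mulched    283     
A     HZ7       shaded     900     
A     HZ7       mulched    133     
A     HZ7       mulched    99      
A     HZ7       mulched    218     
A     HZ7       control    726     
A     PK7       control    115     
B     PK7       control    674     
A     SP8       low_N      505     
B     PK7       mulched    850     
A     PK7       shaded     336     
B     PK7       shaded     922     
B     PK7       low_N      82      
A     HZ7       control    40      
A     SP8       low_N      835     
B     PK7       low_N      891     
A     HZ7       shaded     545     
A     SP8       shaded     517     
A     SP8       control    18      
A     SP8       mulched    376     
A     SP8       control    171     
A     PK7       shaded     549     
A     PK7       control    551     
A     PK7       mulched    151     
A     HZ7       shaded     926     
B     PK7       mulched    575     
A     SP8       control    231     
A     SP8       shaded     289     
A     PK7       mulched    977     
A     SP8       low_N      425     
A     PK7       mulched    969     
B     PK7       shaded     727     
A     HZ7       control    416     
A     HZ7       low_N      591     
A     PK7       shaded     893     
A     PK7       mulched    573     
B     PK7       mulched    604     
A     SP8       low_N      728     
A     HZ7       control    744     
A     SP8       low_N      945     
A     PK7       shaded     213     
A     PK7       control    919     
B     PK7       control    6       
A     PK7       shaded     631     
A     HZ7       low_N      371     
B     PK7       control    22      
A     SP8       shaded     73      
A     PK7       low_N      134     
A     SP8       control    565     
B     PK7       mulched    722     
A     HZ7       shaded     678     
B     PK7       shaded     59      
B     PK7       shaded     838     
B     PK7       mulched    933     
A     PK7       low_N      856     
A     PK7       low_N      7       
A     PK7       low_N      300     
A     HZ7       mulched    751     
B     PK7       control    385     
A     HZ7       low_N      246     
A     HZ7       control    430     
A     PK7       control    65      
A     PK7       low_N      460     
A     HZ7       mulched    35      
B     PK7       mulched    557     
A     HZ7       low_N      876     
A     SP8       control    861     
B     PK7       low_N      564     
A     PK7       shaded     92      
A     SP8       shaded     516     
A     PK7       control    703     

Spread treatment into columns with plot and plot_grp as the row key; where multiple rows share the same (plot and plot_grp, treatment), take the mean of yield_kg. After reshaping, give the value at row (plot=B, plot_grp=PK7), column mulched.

706.83

Rows with plot=B, plot_grp=PK7 and treatment=mulched: yield_kg values are 850, 575, 604, 722, 933, 557.
(850 + 575 + 604 + 722 + 933 + 557) / 6 = 706.83.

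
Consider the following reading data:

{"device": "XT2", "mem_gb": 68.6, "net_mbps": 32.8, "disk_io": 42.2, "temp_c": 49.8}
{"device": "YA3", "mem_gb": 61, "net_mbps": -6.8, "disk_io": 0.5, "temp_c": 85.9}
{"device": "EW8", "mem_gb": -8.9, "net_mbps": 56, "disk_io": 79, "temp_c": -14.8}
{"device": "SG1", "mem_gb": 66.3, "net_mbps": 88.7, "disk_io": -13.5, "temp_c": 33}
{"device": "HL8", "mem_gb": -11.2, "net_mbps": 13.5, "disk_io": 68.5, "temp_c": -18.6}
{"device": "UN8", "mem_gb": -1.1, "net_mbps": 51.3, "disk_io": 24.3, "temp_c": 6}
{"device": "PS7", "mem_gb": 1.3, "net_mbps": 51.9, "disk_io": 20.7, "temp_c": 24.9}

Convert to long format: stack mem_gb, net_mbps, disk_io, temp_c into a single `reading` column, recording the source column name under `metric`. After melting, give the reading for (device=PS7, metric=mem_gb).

1.3

Unpivoting turns each (device, wide-column) pair into one long row.
The wide cell at row PS7, column mem_gb holds 1.3, so the long row (PS7, mem_gb) has reading=1.3.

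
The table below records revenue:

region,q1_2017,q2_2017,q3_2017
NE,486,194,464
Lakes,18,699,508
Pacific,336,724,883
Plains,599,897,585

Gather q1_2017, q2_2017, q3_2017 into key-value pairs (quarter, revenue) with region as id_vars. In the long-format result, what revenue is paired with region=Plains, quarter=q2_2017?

Unpivoting turns each (region, wide-column) pair into one long row.
The wide cell at row Plains, column q2_2017 holds 897, so the long row (Plains, q2_2017) has revenue=897.

897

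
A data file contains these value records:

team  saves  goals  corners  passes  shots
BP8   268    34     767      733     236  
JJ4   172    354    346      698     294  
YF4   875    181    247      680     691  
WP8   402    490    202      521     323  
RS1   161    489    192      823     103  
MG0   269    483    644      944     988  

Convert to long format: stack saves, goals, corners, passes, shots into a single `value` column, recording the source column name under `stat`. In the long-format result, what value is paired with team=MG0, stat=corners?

644

Unpivoting turns each (team, wide-column) pair into one long row.
The wide cell at row MG0, column corners holds 644, so the long row (MG0, corners) has value=644.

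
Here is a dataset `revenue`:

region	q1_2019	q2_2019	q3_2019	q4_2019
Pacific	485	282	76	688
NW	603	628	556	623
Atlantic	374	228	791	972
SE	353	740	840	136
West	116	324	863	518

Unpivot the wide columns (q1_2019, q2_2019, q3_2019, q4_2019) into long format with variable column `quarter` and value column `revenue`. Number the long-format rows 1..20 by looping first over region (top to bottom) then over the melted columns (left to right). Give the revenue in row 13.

20 rows total (5 × 4). Row 13: index ⌊(13-1)/4⌋ = 3 into region → SE; (13-1) mod 4 = 0 into the melted columns → q1_2019.
So row 13 is (SE, q1_2019, 353); revenue = 353.

353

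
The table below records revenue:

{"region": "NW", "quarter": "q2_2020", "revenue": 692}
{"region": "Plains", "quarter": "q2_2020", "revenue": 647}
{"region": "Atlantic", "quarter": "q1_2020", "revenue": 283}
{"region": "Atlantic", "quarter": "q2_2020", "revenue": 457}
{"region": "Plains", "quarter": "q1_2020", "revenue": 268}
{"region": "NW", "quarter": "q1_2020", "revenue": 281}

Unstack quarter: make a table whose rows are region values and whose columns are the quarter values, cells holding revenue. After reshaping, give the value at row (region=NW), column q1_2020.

Wide layout: rows indexed by region, columns are the 2 distinct quarter values (q2_2020, q1_2020).
Cell (region=NW, quarter=q1_2020) draws from the long row where region=NW and quarter=q1_2020, which has revenue=281.

281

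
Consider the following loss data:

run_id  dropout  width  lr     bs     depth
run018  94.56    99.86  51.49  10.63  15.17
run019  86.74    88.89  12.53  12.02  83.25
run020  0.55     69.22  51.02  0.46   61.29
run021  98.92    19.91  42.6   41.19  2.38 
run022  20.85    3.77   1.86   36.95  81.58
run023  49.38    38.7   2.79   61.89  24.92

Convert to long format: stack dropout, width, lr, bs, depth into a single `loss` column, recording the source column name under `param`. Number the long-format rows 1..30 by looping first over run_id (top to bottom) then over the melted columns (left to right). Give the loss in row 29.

30 rows total (6 × 5). Row 29: index ⌊(29-1)/5⌋ = 5 into run_id → run023; (29-1) mod 5 = 3 into the melted columns → bs.
So row 29 is (run023, bs, 61.89); loss = 61.89.

61.89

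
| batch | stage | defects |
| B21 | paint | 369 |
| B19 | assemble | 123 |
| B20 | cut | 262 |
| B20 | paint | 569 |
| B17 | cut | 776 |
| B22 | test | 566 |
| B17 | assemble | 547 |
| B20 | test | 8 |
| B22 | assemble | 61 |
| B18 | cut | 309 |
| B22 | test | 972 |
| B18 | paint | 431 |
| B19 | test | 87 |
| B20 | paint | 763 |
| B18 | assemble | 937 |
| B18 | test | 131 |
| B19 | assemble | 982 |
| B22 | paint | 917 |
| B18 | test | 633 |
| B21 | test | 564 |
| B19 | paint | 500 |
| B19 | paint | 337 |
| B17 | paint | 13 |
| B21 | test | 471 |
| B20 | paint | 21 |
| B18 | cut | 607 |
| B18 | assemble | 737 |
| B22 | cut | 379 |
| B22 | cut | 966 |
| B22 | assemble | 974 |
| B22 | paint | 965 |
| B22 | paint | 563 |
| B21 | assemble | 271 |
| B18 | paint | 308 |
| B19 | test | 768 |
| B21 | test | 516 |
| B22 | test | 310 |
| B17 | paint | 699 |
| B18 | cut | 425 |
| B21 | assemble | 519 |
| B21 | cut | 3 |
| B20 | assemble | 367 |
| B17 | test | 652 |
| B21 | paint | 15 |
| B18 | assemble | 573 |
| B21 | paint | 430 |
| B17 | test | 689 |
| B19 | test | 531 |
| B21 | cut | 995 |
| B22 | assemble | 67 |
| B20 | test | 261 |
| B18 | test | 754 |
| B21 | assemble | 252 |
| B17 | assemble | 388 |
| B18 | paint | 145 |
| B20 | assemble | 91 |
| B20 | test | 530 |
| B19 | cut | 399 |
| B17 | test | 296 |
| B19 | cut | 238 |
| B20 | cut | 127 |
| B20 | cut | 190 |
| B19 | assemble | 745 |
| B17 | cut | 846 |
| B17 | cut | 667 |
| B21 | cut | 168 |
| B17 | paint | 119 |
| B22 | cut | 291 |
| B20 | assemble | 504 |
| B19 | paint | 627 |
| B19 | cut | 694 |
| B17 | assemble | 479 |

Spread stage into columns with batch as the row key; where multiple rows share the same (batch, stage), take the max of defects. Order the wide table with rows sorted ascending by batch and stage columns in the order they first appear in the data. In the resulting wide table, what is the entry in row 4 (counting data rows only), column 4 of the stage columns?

With rows sorted ascending by batch, row 4 is batch=B20. stage columns in first-appearance order: paint, assemble, cut, test; column 4 is test.
Long rows with batch=B20, stage=test: max(8, 261, 530) = 530.

530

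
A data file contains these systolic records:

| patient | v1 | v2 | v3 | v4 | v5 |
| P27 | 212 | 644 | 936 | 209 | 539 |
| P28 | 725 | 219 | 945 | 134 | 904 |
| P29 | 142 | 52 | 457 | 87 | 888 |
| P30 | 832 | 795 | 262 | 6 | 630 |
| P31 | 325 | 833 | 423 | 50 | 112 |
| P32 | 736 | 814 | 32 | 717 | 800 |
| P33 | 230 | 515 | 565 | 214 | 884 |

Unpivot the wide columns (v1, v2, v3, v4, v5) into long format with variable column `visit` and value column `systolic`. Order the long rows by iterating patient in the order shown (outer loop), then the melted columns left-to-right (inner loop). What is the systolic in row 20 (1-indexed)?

35 rows total (7 × 5). Row 20: index ⌊(20-1)/5⌋ = 3 into patient → P30; (20-1) mod 5 = 4 into the melted columns → v5.
So row 20 is (P30, v5, 630); systolic = 630.

630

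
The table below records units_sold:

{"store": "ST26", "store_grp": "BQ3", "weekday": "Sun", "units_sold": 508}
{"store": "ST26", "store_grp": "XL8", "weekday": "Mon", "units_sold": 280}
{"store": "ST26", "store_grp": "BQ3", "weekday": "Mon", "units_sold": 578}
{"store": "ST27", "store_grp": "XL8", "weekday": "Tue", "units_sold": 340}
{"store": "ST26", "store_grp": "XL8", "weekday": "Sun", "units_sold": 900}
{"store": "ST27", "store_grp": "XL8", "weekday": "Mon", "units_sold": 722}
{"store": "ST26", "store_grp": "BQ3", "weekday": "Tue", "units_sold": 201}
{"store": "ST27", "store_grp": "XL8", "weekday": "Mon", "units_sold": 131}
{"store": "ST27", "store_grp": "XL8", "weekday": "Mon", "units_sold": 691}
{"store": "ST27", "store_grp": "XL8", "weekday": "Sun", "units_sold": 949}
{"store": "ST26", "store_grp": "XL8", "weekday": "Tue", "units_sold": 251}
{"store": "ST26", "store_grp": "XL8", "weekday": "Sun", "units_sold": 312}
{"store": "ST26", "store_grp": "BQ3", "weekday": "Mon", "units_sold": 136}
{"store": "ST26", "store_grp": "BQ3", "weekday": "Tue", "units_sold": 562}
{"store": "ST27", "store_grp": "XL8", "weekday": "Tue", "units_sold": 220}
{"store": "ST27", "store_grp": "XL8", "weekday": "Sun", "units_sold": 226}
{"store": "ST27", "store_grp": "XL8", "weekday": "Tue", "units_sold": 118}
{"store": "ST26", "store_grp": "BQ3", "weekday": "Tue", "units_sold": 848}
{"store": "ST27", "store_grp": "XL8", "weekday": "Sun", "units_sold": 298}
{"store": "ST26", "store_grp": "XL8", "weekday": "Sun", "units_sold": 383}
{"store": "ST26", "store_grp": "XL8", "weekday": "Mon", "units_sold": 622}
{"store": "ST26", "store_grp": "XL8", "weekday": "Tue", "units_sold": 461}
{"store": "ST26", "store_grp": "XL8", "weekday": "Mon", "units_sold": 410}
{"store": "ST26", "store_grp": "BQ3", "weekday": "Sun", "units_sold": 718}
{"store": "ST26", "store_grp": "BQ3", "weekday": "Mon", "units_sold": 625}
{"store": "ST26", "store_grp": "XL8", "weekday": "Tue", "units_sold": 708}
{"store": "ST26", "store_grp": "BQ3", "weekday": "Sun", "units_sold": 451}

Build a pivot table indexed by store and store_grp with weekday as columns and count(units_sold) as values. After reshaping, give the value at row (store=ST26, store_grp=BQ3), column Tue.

3

Rows with store=ST26, store_grp=BQ3 and weekday=Tue: units_sold values are 201, 562, 848.
3 rows match — count = 3.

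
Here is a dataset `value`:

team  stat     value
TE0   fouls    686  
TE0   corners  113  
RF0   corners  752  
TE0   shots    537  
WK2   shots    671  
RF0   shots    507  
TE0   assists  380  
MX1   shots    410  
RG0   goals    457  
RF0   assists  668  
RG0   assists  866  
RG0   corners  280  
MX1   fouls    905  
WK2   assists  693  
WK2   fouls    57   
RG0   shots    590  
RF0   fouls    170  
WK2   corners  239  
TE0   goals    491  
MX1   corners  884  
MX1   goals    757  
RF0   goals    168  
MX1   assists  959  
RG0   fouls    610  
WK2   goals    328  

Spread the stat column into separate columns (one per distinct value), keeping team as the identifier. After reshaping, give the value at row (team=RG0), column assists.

866

Wide layout: rows indexed by team, columns are the 5 distinct stat values (fouls, corners, shots, assists, goals).
Cell (team=RG0, stat=assists) draws from the long row where team=RG0 and stat=assists, which has value=866.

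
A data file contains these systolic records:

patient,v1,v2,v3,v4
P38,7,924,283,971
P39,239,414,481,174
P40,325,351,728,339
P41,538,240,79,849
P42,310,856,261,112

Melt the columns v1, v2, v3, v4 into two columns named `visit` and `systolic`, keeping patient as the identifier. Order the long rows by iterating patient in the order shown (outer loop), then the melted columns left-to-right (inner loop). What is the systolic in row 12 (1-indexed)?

20 rows total (5 × 4). Row 12: index ⌊(12-1)/4⌋ = 2 into patient → P40; (12-1) mod 4 = 3 into the melted columns → v4.
So row 12 is (P40, v4, 339); systolic = 339.

339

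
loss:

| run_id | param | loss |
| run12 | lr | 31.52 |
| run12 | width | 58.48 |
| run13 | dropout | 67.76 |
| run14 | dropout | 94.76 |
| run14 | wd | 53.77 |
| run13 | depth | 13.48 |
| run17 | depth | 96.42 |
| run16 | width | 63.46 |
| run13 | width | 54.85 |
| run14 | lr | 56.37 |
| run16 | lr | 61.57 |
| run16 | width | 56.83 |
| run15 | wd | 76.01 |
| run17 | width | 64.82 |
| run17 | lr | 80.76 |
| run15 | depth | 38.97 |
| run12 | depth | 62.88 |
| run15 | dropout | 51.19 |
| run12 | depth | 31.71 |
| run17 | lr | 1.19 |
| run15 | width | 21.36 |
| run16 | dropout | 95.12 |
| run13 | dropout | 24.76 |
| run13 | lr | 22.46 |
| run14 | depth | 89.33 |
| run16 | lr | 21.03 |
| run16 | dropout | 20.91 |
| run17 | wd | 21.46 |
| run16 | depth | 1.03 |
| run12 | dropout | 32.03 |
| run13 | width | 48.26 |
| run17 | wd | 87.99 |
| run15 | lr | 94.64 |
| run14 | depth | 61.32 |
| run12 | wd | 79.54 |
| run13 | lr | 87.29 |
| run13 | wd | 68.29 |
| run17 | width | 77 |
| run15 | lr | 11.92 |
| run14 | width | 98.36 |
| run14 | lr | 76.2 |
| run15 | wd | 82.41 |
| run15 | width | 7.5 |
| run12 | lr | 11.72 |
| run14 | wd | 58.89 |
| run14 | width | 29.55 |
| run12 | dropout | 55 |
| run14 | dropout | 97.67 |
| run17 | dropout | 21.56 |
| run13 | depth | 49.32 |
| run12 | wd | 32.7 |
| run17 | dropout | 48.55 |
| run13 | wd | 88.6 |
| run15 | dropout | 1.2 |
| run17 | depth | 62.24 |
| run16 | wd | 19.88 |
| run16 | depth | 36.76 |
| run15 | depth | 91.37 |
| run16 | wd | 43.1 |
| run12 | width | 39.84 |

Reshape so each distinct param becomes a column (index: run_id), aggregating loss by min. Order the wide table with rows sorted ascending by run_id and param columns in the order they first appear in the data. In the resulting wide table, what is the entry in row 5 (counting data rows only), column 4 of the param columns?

With rows sorted ascending by run_id, row 5 is run_id=run16. param columns in first-appearance order: lr, width, dropout, wd, depth; column 4 is wd.
Long rows with run_id=run16, param=wd: min(19.88, 43.1) = 19.88.

19.88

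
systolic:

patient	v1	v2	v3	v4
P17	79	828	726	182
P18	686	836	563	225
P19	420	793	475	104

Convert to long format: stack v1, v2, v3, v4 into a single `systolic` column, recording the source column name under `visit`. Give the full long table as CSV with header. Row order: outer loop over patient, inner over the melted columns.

patient,visit,systolic
P17,v1,79
P17,v2,828
P17,v3,726
P17,v4,182
P18,v1,686
P18,v2,836
P18,v3,563
P18,v4,225
P19,v1,420
P19,v2,793
P19,v3,475
P19,v4,104

Each (patient, column) pair becomes one row: 3 × 4 = 12 rows.
For example, (P17, v1) → systolic=79.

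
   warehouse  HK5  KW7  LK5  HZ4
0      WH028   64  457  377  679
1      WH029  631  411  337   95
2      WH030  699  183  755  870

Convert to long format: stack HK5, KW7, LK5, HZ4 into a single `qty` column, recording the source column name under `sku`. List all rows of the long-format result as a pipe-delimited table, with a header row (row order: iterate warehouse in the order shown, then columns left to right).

| warehouse | sku | qty |
| WH028 | HK5 | 64 |
| WH028 | KW7 | 457 |
| WH028 | LK5 | 377 |
| WH028 | HZ4 | 679 |
| WH029 | HK5 | 631 |
| WH029 | KW7 | 411 |
| WH029 | LK5 | 337 |
| WH029 | HZ4 | 95 |
| WH030 | HK5 | 699 |
| WH030 | KW7 | 183 |
| WH030 | LK5 | 755 |
| WH030 | HZ4 | 870 |

Each (warehouse, column) pair becomes one row: 3 × 4 = 12 rows.
For example, (WH028, HK5) → qty=64.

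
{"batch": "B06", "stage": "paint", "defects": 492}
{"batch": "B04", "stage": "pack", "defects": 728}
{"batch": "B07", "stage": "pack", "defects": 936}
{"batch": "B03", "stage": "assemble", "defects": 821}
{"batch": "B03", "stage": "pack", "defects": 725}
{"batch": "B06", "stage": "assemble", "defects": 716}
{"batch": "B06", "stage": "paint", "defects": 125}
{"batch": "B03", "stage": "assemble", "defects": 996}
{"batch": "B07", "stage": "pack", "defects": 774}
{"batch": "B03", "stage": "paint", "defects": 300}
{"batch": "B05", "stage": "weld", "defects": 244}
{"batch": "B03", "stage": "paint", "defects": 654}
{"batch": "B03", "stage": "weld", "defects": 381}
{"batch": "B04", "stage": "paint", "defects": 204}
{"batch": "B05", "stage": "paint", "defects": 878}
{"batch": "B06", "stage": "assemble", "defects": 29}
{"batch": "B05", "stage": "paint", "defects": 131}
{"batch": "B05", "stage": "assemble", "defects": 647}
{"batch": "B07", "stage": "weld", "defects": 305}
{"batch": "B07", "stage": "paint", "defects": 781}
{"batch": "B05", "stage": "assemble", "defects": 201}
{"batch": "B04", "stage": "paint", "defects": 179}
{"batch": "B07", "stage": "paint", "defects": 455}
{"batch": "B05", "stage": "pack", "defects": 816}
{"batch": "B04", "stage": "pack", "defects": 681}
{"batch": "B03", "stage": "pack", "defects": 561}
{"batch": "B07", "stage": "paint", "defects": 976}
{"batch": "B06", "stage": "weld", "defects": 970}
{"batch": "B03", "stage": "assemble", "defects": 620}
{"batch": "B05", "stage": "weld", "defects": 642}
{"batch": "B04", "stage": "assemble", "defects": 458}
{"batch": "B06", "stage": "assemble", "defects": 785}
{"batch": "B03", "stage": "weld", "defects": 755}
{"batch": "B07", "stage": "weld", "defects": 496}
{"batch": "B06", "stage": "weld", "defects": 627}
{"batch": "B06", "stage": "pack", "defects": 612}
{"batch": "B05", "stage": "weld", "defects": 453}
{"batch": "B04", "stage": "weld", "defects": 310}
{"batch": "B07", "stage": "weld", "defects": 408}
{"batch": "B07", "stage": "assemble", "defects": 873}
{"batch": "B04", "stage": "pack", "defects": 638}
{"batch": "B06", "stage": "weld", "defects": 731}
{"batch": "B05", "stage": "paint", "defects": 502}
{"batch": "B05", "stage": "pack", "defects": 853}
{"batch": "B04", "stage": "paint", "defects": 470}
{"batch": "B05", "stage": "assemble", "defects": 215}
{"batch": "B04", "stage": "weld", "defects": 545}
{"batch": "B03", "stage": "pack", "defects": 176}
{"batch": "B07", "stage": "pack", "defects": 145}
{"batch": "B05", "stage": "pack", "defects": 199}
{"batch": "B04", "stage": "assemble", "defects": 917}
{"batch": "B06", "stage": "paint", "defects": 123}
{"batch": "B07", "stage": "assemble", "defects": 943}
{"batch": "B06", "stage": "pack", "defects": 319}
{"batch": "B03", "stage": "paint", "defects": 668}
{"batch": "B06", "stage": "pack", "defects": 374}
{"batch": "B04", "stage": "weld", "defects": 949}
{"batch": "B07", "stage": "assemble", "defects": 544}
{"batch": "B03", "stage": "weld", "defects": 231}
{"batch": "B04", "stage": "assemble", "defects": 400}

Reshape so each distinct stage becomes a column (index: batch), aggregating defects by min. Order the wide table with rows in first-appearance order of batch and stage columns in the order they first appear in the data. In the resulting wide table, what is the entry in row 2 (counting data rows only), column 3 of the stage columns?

With rows in first-appearance order of batch, row 2 is batch=B04. stage columns in first-appearance order: paint, pack, assemble, weld; column 3 is assemble.
Long rows with batch=B04, stage=assemble: min(458, 917, 400) = 400.

400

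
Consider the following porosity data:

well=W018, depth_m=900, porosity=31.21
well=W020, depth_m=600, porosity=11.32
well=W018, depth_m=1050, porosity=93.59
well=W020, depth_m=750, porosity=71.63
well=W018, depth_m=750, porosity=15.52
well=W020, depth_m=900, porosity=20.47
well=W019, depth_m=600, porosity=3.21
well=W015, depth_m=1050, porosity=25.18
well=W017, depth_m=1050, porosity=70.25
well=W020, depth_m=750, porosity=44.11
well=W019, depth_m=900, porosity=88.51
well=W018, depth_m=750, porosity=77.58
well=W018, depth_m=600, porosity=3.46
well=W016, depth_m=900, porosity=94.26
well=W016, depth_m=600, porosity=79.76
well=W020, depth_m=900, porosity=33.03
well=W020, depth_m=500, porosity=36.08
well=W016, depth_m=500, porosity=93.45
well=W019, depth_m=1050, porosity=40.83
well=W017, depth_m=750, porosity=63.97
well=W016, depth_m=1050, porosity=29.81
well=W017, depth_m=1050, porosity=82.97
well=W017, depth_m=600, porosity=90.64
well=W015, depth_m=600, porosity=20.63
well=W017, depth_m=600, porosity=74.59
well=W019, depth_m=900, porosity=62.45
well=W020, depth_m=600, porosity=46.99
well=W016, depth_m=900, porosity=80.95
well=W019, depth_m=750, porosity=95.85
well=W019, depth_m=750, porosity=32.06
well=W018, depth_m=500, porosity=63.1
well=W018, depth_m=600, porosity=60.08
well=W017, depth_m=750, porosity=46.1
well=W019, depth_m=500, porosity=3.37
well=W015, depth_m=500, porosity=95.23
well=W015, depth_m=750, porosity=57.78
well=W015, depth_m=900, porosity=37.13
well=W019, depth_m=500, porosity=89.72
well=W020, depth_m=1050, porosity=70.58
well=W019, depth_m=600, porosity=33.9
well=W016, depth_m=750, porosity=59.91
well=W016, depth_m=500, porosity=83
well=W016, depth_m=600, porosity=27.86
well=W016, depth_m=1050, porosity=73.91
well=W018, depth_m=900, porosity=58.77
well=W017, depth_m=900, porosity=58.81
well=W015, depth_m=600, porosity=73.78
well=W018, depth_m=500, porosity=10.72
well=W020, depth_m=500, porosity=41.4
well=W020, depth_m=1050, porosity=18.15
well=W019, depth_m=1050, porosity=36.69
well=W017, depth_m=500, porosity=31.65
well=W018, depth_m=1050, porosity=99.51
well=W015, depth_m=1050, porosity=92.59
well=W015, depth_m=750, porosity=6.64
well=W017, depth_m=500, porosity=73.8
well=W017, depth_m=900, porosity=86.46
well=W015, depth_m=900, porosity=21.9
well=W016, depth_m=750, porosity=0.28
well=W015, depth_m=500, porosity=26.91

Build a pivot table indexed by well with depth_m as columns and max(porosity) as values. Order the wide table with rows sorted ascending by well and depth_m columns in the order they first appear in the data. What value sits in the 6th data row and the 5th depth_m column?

41.4

With rows sorted ascending by well, row 6 is well=W020. depth_m columns in first-appearance order: 900, 600, 1050, 750, 500; column 5 is 500.
Long rows with well=W020, depth_m=500: max(36.08, 41.4) = 41.4.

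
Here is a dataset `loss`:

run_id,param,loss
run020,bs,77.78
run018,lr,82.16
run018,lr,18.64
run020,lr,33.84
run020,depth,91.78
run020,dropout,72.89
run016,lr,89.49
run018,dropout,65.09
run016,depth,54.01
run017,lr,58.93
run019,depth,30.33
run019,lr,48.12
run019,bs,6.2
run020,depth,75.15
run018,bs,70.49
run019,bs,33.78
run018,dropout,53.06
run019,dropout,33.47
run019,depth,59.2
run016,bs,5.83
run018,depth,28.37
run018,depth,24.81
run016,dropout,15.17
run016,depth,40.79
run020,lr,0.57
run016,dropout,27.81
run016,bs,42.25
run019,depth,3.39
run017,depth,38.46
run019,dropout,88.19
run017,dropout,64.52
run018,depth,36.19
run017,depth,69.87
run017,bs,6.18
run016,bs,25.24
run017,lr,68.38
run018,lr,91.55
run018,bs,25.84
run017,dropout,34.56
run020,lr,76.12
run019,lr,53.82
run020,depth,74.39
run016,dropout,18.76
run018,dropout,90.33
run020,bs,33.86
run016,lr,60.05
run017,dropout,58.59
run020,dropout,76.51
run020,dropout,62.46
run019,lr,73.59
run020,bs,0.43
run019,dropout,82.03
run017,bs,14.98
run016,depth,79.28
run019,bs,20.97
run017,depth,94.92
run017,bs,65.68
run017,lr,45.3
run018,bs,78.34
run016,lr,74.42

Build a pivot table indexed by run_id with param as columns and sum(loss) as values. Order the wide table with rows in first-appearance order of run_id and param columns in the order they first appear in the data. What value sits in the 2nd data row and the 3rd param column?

With rows in first-appearance order of run_id, row 2 is run_id=run018. param columns in first-appearance order: bs, lr, depth, dropout; column 3 is depth.
Long rows with run_id=run018, param=depth: 28.37 + 24.81 + 36.19 = 89.37.

89.37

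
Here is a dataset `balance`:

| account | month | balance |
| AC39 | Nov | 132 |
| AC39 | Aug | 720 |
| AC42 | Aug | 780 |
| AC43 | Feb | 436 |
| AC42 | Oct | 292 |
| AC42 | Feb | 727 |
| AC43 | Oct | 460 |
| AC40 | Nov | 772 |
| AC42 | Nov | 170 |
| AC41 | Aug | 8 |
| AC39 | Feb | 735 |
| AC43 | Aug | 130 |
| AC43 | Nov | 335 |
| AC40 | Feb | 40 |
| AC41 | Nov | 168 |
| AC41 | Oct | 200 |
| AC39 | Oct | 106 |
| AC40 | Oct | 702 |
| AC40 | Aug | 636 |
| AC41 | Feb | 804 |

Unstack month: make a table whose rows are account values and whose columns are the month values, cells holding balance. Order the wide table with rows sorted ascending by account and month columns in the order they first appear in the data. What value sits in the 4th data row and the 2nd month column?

With rows sorted ascending by account, row 4 is account=AC42. month columns in first-appearance order: Nov, Aug, Feb, Oct; column 2 is Aug.
Long rows with account=AC42, month=Aug: balance = 780.

780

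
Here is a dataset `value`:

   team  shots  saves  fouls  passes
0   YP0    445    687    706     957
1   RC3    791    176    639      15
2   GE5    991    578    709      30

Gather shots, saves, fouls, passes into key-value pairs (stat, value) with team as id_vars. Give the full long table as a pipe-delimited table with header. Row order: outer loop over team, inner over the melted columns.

Each (team, column) pair becomes one row: 3 × 4 = 12 rows.
For example, (YP0, shots) → value=445.

| team | stat | value |
| YP0 | shots | 445 |
| YP0 | saves | 687 |
| YP0 | fouls | 706 |
| YP0 | passes | 957 |
| RC3 | shots | 791 |
| RC3 | saves | 176 |
| RC3 | fouls | 639 |
| RC3 | passes | 15 |
| GE5 | shots | 991 |
| GE5 | saves | 578 |
| GE5 | fouls | 709 |
| GE5 | passes | 30 |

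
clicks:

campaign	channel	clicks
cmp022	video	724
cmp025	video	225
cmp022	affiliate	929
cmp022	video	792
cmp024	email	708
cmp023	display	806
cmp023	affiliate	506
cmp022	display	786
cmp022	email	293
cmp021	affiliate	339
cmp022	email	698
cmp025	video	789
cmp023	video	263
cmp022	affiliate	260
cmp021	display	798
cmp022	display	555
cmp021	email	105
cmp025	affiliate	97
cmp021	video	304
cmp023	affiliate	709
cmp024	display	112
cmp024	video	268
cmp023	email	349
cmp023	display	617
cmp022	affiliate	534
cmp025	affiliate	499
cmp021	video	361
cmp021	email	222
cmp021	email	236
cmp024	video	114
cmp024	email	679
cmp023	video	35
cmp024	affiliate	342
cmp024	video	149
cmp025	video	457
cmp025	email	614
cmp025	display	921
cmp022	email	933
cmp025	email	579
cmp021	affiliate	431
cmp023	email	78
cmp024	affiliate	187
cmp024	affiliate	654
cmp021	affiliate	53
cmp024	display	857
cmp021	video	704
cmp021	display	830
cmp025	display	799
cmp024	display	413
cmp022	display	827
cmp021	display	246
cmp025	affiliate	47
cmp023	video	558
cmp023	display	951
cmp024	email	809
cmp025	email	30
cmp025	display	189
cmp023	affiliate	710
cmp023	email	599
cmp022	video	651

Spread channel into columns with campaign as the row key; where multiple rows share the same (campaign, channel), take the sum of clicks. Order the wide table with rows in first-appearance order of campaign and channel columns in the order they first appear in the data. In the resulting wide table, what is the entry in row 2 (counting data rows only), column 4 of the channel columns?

With rows in first-appearance order of campaign, row 2 is campaign=cmp025. channel columns in first-appearance order: video, affiliate, email, display; column 4 is display.
Long rows with campaign=cmp025, channel=display: 921 + 799 + 189 = 1909.

1909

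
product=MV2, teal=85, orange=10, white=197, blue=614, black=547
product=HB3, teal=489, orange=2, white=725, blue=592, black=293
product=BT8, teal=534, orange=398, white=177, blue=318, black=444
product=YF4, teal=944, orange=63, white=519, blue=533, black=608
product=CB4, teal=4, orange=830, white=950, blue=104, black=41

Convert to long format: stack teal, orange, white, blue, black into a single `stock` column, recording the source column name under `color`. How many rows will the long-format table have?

5 product values × 5 melted columns = 25 rows.

25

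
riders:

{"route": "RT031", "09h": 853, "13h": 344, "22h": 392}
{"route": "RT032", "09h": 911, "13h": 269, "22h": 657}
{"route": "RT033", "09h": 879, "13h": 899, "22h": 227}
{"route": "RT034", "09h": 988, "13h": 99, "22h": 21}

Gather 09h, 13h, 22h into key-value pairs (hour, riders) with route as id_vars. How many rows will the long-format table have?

4 route values × 3 melted columns = 12 rows.

12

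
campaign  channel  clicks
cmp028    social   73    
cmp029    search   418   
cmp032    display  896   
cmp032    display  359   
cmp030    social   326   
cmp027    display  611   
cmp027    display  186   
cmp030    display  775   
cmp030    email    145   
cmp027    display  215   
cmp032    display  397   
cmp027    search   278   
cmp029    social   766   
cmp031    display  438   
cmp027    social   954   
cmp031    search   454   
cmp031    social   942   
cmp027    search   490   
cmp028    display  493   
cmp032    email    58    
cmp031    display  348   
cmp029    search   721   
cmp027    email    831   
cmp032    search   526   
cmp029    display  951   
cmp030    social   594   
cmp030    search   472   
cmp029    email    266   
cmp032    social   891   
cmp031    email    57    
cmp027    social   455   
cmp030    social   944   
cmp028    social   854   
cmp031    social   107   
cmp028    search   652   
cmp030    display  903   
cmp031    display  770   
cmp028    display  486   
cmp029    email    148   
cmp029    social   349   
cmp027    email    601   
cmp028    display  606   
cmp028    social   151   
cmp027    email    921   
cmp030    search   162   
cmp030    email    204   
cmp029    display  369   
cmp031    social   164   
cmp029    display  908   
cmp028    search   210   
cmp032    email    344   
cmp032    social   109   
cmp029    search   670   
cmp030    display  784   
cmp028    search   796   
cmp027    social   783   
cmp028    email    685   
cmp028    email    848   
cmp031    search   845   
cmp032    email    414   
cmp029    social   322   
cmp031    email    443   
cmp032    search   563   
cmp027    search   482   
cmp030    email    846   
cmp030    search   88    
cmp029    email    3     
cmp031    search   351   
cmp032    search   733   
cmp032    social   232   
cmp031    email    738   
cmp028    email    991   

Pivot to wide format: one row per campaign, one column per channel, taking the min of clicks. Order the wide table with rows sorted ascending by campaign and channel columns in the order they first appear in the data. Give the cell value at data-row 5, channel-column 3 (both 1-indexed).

With rows sorted ascending by campaign, row 5 is campaign=cmp031. channel columns in first-appearance order: social, search, display, email; column 3 is display.
Long rows with campaign=cmp031, channel=display: min(438, 348, 770) = 348.

348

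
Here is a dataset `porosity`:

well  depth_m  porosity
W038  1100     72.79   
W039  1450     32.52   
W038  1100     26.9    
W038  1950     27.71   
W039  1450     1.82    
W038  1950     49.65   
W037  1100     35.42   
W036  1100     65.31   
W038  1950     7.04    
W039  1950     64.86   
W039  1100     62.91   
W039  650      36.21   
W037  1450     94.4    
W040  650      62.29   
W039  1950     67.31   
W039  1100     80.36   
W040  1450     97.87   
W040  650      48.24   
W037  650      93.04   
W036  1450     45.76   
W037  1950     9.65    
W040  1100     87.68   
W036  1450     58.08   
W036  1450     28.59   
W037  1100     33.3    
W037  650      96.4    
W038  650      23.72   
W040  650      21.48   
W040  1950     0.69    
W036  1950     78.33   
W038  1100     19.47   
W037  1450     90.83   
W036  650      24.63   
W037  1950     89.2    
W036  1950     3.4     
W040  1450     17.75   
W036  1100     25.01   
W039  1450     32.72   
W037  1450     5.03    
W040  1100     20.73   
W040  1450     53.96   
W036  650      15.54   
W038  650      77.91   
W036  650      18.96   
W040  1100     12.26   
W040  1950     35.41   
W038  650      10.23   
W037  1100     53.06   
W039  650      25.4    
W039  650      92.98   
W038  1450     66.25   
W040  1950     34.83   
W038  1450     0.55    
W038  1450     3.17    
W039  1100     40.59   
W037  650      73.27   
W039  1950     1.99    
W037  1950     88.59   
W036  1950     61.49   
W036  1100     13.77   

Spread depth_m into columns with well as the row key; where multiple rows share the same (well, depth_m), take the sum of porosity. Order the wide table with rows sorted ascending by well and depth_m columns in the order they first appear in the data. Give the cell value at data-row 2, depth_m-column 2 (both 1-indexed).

With rows sorted ascending by well, row 2 is well=W037. depth_m columns in first-appearance order: 1100, 1450, 1950, 650; column 2 is 1450.
Long rows with well=W037, depth_m=1450: 94.4 + 90.83 + 5.03 = 190.26.

190.26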